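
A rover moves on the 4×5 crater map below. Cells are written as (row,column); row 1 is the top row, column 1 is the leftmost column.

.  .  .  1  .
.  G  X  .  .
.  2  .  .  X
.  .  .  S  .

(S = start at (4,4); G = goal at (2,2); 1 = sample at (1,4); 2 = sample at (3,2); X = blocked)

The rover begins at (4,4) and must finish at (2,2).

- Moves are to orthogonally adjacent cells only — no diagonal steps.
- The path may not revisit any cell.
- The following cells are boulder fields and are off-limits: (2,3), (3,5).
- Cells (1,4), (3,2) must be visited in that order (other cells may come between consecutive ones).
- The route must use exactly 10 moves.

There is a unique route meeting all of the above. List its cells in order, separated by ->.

The waypoints must appear in the order (1,4), (3,2), with no cell reused.
Route from (4,4): up 3 to (1,4), left 3 to (1,1), down 2 to (3,1), right 1 to (3,2), up 1 to (2,2) — 10 moves in all.
Check: order respected (1 at step 3, 2 at step 9); 10 moves as required.

(4,4) -> (3,4) -> (2,4) -> (1,4) -> (1,3) -> (1,2) -> (1,1) -> (2,1) -> (3,1) -> (3,2) -> (2,2)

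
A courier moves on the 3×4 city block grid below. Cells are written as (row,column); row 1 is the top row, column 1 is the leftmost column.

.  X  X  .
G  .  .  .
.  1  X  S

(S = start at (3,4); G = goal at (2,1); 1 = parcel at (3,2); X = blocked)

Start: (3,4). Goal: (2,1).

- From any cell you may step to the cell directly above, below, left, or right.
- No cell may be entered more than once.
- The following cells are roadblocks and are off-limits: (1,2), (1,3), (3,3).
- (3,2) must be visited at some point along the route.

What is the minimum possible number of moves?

6

Any route passes through (3,2) somewhere between (3,4) and (2,1). Summing Manhattan distances along the two legs ((3,4) → (3,2) → (2,1)) gives a lower bound of 2 + 2 = 4 moves.
That bound ignores the blocked cells. Measuring each leg by the fewest moves that actually steer around them ((3,4)→(3,2): 4; (3,2)→(2,1): 2) raises the lower bound to 6.
A route of 6 moves exists: (3,4) → (2,4) → (2,3) → (2,2) → (3,2) → (3,1) → (2,1).
Since 6 matches that lower bound, it is optimal.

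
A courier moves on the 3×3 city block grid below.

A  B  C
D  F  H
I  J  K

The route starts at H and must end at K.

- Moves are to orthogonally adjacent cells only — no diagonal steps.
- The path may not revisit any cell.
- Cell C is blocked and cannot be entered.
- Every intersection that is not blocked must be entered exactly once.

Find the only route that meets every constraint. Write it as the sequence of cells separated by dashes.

Need to visit all 8 open cells exactly once, starting at H and ending at K.
Cell B has only two open neighbours (F and A), so the path must pass straight through it: one of those is the cell it's entered from and the other is where it exits.
Route from H: left to F, up to B, left to A, 2× down (reaching I), 2× right (reaching K) — 7 moves in all.
Check: all 8 open cells covered.

H - F - B - A - D - I - J - K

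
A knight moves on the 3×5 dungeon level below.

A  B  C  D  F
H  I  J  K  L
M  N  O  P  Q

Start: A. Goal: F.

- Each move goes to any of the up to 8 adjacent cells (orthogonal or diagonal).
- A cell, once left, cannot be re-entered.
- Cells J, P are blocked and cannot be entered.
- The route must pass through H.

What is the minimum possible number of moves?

5

Any route passes through H somewhere between A and F. Summing Chebyshev distances along the two legs (A → H → F) gives a lower bound of 1 + 4 = 5 moves.
A route of 5 moves achieves this: A → H → B → C → D → F.
Since 5 matches the lower bound, it is optimal.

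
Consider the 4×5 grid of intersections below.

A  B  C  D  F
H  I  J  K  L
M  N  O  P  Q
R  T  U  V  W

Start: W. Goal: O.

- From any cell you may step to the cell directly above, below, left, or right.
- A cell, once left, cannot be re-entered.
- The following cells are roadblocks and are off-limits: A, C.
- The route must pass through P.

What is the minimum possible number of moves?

3

Any route passes through P somewhere between W and O. Summing Manhattan distances along the two legs (W → P → O) gives a lower bound of 2 + 1 = 3 moves.
A route of 3 moves achieves this: W → Q → P → O.
Since 3 matches the lower bound, it is optimal.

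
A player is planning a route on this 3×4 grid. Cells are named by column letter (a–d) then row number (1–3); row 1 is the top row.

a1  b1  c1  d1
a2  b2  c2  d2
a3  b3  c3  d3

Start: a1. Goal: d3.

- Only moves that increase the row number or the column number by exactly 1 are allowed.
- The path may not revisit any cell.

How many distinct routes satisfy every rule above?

10

A right/down-only route from a1 to d3 makes exactly 2 down-moves and 3 right-moves in some order.
With no other constraints that would be C(5,2) = 10 routes.
That gives 10 routes.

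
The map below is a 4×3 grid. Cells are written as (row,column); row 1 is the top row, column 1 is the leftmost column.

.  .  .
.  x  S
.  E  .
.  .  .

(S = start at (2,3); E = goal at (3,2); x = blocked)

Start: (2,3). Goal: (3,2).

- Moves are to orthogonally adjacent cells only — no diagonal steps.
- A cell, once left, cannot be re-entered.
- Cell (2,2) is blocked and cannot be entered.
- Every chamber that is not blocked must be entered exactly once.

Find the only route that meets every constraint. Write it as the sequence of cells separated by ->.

Need to visit all 11 open cells exactly once, starting at (2,3) and ending at (3,2).
Route from (2,3): up 1 to (1,3), left 2 to (1,1), down 3 to (4,1), right 2 to (4,3), up 1 to (3,3), left 1 to (3,2) — 10 moves in all.
Check: all 11 open cells covered.

(2,3) -> (1,3) -> (1,2) -> (1,1) -> (2,1) -> (3,1) -> (4,1) -> (4,2) -> (4,3) -> (3,3) -> (3,2)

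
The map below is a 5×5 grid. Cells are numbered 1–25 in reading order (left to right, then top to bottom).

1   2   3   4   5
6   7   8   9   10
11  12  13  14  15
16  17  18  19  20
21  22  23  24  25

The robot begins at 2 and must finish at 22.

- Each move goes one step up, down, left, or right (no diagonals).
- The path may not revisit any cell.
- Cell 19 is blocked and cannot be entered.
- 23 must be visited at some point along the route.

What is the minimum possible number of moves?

6

Any route passes through 23 somewhere between 2 and 22. Summing Manhattan distances along the two legs (2 → 23 → 22) gives a lower bound of 5 + 1 = 6 moves.
A route of 6 moves achieves this: 2 → 7 → 12 → 17 → 18 → 23 → 22.
Since 6 matches the lower bound, it is optimal.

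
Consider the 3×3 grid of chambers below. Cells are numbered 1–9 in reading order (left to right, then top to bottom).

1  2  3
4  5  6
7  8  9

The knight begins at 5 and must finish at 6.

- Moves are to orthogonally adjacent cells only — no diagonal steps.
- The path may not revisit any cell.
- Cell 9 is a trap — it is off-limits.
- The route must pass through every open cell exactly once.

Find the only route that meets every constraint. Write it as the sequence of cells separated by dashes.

Need to visit all 8 open cells exactly once, starting at 5 and ending at 6.
Cell 7 has only two open neighbours (4 and 8), so the path must pass straight through it: one of those is the cell it's entered from and the other is where it exits.
Route from 5: down to 8, left to 7, 2× up (reaching 1), 2× right (reaching 3), down to 6 — 7 moves in all.
Check: all 8 open cells covered.

5 - 8 - 7 - 4 - 1 - 2 - 3 - 6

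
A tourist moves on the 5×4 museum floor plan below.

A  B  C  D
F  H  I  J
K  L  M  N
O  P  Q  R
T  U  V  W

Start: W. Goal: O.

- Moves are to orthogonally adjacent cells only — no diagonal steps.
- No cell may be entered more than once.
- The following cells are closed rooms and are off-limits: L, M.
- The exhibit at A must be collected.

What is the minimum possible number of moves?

Any route passes through A somewhere between W and O. Summing Manhattan distances along the two legs (W → A → O) gives a lower bound of 7 + 3 = 10 moves.
A route of 10 moves achieves this: W → R → N → J → D → C → B → A → F → K → O.
Since 10 matches the lower bound, it is optimal.

10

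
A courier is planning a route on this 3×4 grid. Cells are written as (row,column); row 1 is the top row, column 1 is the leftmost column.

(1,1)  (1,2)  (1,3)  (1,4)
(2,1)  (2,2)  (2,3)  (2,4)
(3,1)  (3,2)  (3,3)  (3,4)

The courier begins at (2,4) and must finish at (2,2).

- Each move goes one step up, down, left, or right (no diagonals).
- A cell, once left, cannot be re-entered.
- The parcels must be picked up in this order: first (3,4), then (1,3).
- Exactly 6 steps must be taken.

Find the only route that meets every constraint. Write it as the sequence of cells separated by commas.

The waypoints must appear in the order (3,4), (1,3), with no cell reused.
Route from (2,4): down to (3,4), left to (3,3), 2× up (reaching (1,3)), left to (1,2), down to (2,2) — 6 moves in all.
Check: order respected ((3,4) at step 1, (1,3) at step 4); 6 moves as required.

(2,4), (3,4), (3,3), (2,3), (1,3), (1,2), (2,2)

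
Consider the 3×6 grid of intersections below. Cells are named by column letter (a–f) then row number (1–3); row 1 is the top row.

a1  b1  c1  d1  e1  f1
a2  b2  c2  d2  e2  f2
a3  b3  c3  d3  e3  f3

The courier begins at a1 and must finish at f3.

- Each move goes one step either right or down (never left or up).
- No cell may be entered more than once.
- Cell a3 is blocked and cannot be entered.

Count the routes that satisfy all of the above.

20

A right/down-only route from a1 to f3 makes exactly 2 down-moves and 5 right-moves in some order.
With no other constraints that would be C(7,2) = 21 routes.
Subtract routes through each blocked cell (inclusion–exclusion for overlaps): − through a3: 1 → 20.
That gives 20 routes.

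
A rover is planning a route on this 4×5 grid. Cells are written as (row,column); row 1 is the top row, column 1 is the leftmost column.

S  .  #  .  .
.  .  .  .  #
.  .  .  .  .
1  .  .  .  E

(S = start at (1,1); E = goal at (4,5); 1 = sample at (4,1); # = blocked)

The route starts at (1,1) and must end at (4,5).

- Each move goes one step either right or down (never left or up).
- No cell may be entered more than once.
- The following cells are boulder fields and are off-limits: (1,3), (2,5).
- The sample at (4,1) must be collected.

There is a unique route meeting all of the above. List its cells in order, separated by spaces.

(1,1) (2,1) (3,1) (4,1) (4,2) (4,3) (4,4) (4,5)

Moves only go right or down, so the column and row indices never decrease.
Route from (1,1): 3× down (reaching (4,1)), 4× right (reaching (4,5)) — 7 moves in all.
Check: all required cells visited.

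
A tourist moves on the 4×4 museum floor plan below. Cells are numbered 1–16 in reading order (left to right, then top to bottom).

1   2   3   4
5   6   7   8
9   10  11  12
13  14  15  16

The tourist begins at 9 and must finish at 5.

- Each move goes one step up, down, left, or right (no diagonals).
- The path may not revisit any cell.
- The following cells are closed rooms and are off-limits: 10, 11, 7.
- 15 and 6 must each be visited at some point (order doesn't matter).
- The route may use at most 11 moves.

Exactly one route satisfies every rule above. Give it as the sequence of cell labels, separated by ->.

9 -> 13 -> 14 -> 15 -> 16 -> 12 -> 8 -> 4 -> 3 -> 2 -> 6 -> 5

The 11-move cap with required stops at 15, 6 leaves no slack for detours.
Route from 9: down 1 to 13, right 3 to 16, up 3 to 4, left 2 to 2, down 1 to 6, left 1 to 5 — 11 moves in all.
Check: all required cells visited; 11 ≤ 11 moves.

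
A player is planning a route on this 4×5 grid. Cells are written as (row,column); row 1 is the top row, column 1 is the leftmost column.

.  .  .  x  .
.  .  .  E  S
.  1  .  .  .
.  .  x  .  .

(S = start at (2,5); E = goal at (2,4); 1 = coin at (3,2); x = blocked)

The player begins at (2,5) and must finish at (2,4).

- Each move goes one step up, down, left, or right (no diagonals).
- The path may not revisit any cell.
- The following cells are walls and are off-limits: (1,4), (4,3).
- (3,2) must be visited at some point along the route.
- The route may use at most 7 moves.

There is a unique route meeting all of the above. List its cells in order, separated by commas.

Any route must reach (3,2) and still end at (2,4) within 7 moves, so the order of the required stops is forced.
Route from (2,5): down 1 to (3,5), left 3 to (3,2), up 1 to (2,2), right 2 to (2,4) — 7 moves in all.
Check: all required cells visited; 7 ≤ 7 moves.

(2,5), (3,5), (3,4), (3,3), (3,2), (2,2), (2,3), (2,4)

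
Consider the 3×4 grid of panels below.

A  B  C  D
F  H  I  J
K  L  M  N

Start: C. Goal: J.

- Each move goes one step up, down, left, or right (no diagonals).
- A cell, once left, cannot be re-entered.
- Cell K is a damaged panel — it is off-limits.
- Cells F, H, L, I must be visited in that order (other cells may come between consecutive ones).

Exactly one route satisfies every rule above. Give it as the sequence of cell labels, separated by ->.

C -> B -> A -> F -> H -> L -> M -> I -> J

The waypoints must appear in the order F, H, L, I, with no cell reused.
Route from C: left 2 to A, down 1 to F, right 1 to H, down 1 to L, right 1 to M, up 1 to I, right 1 to J — 8 moves in all.
Check: order respected (F at step 3, H at step 4, L at step 5, I at step 7).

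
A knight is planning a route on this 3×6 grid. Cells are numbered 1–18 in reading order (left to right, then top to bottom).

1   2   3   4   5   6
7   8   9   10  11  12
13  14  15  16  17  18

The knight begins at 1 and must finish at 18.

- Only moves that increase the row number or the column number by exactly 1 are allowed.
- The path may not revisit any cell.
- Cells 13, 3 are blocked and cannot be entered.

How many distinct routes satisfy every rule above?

A right/down-only route from 1 to 18 makes exactly 2 down-moves and 5 right-moves in some order.
With no other constraints that would be C(7,2) = 21 routes.
Subtract routes through each blocked cell (inclusion–exclusion for overlaps): − through 3: 10 − through 13: 1 → 10.
That gives 10 routes.

10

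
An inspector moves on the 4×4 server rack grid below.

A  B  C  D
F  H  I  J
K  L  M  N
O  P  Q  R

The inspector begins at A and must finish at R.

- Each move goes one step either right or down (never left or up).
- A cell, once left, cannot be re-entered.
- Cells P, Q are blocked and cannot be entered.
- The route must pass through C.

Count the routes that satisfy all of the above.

3

A right/down-only route from A to R makes exactly 3 down-moves and 3 right-moves in some order.
With no other constraints that would be C(6,3) = 20 routes.
Split at C and multiply the segment counts (each segment already excludes blocked cells): A→C: 1; C→R: 3; product = 3.
That gives 3 routes.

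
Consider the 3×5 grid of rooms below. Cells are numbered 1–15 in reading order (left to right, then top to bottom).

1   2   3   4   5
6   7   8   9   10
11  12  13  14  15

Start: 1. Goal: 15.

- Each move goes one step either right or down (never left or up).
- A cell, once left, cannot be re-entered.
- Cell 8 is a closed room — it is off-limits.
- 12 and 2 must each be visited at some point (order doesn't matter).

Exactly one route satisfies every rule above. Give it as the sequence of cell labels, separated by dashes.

Moves only go right or down, so the column and row indices never decrease.
Route from 1: right 1 to 2, down 2 to 12, right 3 to 15 — 6 moves in all.
Check: all required cells visited.

1 - 2 - 7 - 12 - 13 - 14 - 15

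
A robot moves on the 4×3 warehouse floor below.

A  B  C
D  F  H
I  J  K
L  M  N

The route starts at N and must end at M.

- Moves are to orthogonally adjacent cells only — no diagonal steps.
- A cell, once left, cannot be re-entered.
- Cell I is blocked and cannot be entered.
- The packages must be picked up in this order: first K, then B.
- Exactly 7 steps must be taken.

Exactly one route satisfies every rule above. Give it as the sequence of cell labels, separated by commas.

The waypoints must appear in the order K, B, with no cell reused.
Route from N: 3× up (reaching C), left to B, 3× down (reaching M) — 7 moves in all.
Check: order respected (K at step 1, B at step 4); 7 moves as required.

N, K, H, C, B, F, J, M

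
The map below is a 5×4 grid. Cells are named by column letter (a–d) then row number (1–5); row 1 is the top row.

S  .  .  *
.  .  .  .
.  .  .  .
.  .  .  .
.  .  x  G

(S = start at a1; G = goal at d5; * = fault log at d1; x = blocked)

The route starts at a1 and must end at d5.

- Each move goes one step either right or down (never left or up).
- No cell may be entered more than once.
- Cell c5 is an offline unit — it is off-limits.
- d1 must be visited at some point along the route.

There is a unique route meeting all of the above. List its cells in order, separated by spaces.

a1 b1 c1 d1 d2 d3 d4 d5

Moves only go right or down, so the column and row indices never decrease.
Route from a1: 3× right (reaching d1), 4× down (reaching d5) — 7 moves in all.
Check: all required cells visited.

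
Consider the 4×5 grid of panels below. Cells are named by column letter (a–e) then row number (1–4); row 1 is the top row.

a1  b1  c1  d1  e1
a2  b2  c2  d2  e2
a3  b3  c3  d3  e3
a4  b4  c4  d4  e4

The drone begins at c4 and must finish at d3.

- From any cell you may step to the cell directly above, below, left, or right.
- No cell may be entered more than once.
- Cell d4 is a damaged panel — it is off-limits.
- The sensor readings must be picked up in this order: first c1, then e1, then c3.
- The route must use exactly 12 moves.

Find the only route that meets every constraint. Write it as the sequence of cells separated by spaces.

The waypoints must appear in the order c1, e1, c3, with no cell reused.
Route from c4: left 1 to b4, up 3 to b1, right 3 to e1, down 1 to e2, left 2 to c2, down 1 to c3, right 1 to d3 — 12 moves in all.
Check: order respected (c1 at step 5, e1 at step 7, c3 at step 11); 12 moves as required.

c4 b4 b3 b2 b1 c1 d1 e1 e2 d2 c2 c3 d3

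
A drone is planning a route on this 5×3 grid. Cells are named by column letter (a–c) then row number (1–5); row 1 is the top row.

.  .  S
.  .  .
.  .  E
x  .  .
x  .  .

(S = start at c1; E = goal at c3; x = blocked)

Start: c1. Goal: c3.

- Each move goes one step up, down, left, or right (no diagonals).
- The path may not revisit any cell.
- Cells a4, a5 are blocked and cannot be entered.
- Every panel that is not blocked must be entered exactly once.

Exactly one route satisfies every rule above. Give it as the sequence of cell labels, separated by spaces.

c1 c2 b2 b1 a1 a2 a3 b3 b4 b5 c5 c4 c3

Need to visit all 13 open cells exactly once, starting at c1 and ending at c3.
Route from c1: down to c2, left to b2, up to b1, left to a1, 2× down (reaching a3), right to b3, 2× down (reaching b5), right to c5, 2× up (reaching c3) — 12 moves in all.
Check: all 13 open cells covered.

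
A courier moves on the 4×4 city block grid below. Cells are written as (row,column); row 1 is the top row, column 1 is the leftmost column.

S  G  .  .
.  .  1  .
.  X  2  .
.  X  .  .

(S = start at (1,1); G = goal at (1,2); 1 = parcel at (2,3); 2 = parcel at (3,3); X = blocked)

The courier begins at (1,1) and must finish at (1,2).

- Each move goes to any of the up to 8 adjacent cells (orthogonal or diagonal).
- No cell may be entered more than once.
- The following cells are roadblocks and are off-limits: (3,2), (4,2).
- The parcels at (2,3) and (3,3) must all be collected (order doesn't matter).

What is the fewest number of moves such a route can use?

Any route passes through (2,3) and (3,3) in some order between (1,1) and (1,2). Summing Chebyshev distances along each leg and taking the cheapest ordering ((1,1) → (3,3) → (2,3) → (1,2)) gives a lower bound of 2 + 1 + 1 = 4 moves.
A route of 4 moves achieves this: (1,1) → (2,2) → (3,3) → (2,3) → (1,2).
Since 4 matches the lower bound, it is optimal.

4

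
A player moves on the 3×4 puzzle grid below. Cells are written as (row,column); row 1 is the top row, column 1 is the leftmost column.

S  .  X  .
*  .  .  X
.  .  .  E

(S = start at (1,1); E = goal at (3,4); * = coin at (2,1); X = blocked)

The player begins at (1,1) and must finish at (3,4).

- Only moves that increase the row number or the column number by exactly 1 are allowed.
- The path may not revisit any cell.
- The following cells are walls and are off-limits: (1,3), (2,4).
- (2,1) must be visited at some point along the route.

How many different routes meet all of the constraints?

3

A right/down-only route from (1,1) to (3,4) makes exactly 2 down-moves and 3 right-moves in some order.
With no other constraints that would be C(5,2) = 10 routes.
Split at (2,1) and multiply the segment counts (each segment already excludes blocked cells): (1,1)→(2,1): 1; (2,1)→(3,4): 3; product = 3.
That gives 3 routes.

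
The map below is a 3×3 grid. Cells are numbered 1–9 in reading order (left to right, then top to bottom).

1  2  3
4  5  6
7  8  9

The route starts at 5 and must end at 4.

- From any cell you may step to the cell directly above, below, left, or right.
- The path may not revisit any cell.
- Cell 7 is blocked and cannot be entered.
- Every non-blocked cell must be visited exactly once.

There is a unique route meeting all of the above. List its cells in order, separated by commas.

5, 8, 9, 6, 3, 2, 1, 4

Need to visit all 8 open cells exactly once, starting at 5 and ending at 4.
Cell 8 has only two open neighbours (5 and 9), so the path must pass straight through it: one of those is the cell it's entered from and the other is where it exits.
Route from 5: down 1 to 8, right 1 to 9, up 2 to 3, left 2 to 1, down 1 to 4 — 7 moves in all.
Check: all 8 open cells covered.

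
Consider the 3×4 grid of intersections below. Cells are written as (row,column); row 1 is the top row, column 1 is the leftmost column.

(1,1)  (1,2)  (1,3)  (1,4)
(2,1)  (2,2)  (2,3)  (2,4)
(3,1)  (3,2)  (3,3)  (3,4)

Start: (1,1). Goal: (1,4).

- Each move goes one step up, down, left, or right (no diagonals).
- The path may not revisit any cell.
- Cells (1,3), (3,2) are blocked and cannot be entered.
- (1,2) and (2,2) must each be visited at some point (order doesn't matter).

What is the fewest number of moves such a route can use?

5

Any route passes through (1,2) and (2,2) in some order between (1,1) and (1,4). Summing Manhattan distances along each leg and taking the cheapest ordering ((1,1) → (2,2) → (1,2) → (1,4)) gives a lower bound of 2 + 1 + 2 = 5 moves.
A route of 5 moves achieves this: (1,1) → (1,2) → (2,2) → (2,3) → (2,4) → (1,4).
Since 5 matches the lower bound, it is optimal.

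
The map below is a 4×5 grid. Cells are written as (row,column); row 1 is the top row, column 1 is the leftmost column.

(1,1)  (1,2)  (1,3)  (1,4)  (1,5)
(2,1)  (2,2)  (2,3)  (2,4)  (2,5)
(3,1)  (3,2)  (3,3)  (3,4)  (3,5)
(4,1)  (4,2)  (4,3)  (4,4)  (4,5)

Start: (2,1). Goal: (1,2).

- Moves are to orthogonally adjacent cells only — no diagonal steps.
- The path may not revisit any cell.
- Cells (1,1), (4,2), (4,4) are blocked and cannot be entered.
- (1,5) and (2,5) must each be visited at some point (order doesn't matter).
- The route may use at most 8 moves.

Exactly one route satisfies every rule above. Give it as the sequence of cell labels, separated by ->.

(2,1) -> (2,2) -> (2,3) -> (2,4) -> (2,5) -> (1,5) -> (1,4) -> (1,3) -> (1,2)

The 8-move cap with required stops at (1,5), (2,5) leaves no slack for detours.
Route from (2,1): right 4 to (2,5), up 1 to (1,5), left 3 to (1,2) — 8 moves in all.
Check: all required cells visited; 8 ≤ 8 moves.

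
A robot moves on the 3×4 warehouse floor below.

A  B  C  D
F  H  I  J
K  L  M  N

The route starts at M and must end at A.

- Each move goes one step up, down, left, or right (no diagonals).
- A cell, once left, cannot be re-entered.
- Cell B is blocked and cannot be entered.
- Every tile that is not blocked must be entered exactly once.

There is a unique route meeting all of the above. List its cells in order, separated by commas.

M, N, J, D, C, I, H, L, K, F, A

Need to visit all 11 open cells exactly once, starting at M and ending at A.
Cell D has only two open neighbours (J and C), so the path must pass straight through it: one of those is the cell it's entered from and the other is where it exits.
Route from M: right 1 to N, up 2 to D, left 1 to C, down 1 to I, left 1 to H, down 1 to L, left 1 to K, up 2 to A — 10 moves in all.
Check: all 11 open cells covered.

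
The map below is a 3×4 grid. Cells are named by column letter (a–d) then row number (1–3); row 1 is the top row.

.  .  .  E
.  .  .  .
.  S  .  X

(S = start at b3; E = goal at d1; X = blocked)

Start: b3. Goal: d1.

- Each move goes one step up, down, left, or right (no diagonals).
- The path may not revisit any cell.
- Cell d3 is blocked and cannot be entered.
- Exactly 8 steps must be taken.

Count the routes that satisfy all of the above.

Need simple routes of exactly 8 moves from b3 to d1 (Manhattan distance 4, so 2 moves are spent on a detour and 2 undoing it).
Enumerating: b3 b2 a2 a1 b1 c1 c2 d2 d1 | b3 a3 a2 a1 b1 b2 c2 c1 d1 | b3 a3 a2 a1 b1 b2 c2 d2 d1 | b3 a3 a2 a1 b1 c1 c2 d2 d1 | b3 a3 a2 b2 b1 c1 c2 d2 d1 | b3 c3 c2 b2 a2 a1 b1 c1 d1.
That gives 6 routes.

6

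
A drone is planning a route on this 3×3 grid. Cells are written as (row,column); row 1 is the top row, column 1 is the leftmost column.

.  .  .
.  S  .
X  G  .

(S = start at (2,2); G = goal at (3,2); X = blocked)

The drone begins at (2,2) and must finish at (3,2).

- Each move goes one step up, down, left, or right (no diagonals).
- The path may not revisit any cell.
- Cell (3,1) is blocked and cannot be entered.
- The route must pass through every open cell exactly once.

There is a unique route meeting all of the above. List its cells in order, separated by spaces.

Need to visit all 8 open cells exactly once, starting at (2,2) and ending at (3,2).
Route from (2,2): left to (2,1), up to (1,1), 2× right (reaching (1,3)), 2× down (reaching (3,3)), left to (3,2) — 7 moves in all.
Check: all 8 open cells covered.

(2,2) (2,1) (1,1) (1,2) (1,3) (2,3) (3,3) (3,2)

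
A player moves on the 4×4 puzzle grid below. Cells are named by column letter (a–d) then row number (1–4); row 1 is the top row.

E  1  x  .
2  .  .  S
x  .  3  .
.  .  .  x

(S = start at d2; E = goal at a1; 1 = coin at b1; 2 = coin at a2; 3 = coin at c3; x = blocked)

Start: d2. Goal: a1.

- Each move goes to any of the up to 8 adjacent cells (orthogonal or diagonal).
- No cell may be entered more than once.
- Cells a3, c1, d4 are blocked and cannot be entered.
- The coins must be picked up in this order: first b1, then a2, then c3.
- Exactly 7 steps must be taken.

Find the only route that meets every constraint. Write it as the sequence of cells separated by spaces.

The waypoints must appear in the order b1, a2, c3, with no cell reused.
Route from d2: left to c2, up-left to b1, down-left to a2, down-right to b3, right to c3, 2× up-left (reaching a1) — 7 moves in all.
Check: order respected (1 at step 2, 2 at step 3, 3 at step 5); 7 moves as required.

d2 c2 b1 a2 b3 c3 b2 a1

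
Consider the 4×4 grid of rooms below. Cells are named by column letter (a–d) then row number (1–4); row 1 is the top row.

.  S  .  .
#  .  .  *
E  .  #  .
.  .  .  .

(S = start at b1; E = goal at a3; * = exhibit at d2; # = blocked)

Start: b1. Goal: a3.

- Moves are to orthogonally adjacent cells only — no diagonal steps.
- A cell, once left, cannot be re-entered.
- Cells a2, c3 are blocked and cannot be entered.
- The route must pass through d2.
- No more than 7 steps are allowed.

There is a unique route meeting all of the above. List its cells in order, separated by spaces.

b1 c1 d1 d2 c2 b2 b3 a3

Any route must reach d2 and still end at a3 within 7 moves, so the order of the required stops is forced.
Route from b1: right 2 to d1, down 1 to d2, left 2 to b2, down 1 to b3, left 1 to a3 — 7 moves in all.
Check: all required cells visited; 7 ≤ 7 moves.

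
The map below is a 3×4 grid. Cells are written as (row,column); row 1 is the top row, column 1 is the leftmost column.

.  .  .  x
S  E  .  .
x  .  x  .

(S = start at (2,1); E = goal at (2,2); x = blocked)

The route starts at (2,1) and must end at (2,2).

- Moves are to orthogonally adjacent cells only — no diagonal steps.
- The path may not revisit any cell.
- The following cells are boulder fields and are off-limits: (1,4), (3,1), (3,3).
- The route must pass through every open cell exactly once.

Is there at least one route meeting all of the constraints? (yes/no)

no

Cell (3,2) has only one open neighbour but is neither the start nor the goal, so a Hamiltonian route would have to both enter and leave it through the same neighbour — impossible without revisiting.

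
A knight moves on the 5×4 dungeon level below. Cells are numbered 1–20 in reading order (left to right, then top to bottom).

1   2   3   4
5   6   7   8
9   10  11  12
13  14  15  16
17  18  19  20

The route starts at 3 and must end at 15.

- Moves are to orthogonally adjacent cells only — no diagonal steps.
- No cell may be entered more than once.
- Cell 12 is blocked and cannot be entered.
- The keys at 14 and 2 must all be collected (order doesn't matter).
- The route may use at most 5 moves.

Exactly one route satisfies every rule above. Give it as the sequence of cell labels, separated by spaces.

3 2 6 10 14 15

Any route must reach 14 and 2 and still end at 15 within 5 moves, so the order of the required stops is forced.
Route from 3: left 1 to 2, down 3 to 14, right 1 to 15 — 5 moves in all.
Check: all required cells visited; 5 ≤ 5 moves.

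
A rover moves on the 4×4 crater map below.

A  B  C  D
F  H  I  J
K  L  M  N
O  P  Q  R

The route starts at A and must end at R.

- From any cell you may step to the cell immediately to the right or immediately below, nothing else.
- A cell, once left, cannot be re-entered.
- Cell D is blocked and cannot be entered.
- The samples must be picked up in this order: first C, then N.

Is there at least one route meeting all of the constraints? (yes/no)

yes

One route that works: A → B → C → I → M → N → R.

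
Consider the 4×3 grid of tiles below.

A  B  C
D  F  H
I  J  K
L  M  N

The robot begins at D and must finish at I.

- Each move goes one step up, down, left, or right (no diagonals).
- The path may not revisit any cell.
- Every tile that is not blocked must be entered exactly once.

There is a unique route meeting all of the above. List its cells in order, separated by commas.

D, A, B, C, H, F, J, K, N, M, L, I

Need to visit all 12 open cells exactly once, starting at D and ending at I.
Route from D: up to A, 2× right (reaching C), down to H, left to F, down to J, right to K, down to N, 2× left (reaching L), up to I — 11 moves in all.
Check: all 12 open cells covered.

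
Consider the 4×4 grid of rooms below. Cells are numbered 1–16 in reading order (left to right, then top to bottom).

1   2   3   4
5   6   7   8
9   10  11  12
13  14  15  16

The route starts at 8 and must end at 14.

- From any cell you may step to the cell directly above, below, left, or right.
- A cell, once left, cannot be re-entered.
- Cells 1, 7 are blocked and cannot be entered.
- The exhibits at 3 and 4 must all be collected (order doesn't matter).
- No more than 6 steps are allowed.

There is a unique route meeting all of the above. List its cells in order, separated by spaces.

The 6-move cap with required stops at 3, 4 leaves no slack for detours.
Route from 8: up to 4, 2× left (reaching 2), 3× down (reaching 14) — 6 moves in all.
Check: all required cells visited; 6 ≤ 6 moves.

8 4 3 2 6 10 14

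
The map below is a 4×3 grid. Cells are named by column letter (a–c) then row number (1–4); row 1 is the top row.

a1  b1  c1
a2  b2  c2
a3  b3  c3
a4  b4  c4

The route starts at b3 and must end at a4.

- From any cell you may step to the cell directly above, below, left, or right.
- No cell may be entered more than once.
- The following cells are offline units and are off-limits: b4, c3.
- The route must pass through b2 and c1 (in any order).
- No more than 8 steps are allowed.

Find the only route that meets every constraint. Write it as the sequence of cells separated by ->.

b3 -> b2 -> c2 -> c1 -> b1 -> a1 -> a2 -> a3 -> a4

The budget equals the shortest possible length, so every move has to be on a shortest route through the required cells.
Route from b3: up 1 to b2, right 1 to c2, up 1 to c1, left 2 to a1, down 3 to a4 — 8 moves in all.
Check: all required cells visited; 8 ≤ 8 moves.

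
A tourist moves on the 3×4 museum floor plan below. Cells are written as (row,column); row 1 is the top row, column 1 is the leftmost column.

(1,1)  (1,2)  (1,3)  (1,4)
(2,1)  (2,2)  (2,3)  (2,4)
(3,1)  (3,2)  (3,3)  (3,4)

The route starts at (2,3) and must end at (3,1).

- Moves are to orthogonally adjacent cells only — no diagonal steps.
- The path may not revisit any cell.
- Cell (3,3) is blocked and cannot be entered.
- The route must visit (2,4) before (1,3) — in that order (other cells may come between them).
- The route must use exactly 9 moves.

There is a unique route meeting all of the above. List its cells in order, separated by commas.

(2,3), (2,4), (1,4), (1,3), (1,2), (1,1), (2,1), (2,2), (3,2), (3,1)

The waypoints must appear in the order (2,4), (1,3), with no cell reused.
Route from (2,3): right 1 to (2,4), up 1 to (1,4), left 3 to (1,1), down 1 to (2,1), right 1 to (2,2), down 1 to (3,2), left 1 to (3,1) — 9 moves in all.
Check: order respected ((2,4) at step 1, (1,3) at step 3); 9 moves as required.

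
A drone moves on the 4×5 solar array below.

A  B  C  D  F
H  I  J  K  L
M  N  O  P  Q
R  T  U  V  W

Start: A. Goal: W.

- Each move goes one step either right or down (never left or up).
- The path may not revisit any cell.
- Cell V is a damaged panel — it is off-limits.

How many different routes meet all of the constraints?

15

A right/down-only route from A to W makes exactly 3 down-moves and 4 right-moves in some order.
With no other constraints that would be C(7,3) = 35 routes.
Subtract routes through each blocked cell (inclusion–exclusion for overlaps): − through V: 20 → 15.
That gives 15 routes.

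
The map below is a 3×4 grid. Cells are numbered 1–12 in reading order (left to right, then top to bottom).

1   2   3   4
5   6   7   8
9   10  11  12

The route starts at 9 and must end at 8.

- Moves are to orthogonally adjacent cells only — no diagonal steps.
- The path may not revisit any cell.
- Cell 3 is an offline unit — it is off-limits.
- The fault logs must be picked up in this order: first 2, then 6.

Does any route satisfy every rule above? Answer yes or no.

yes

One route that works: 9 → 5 → 1 → 2 → 6 → 7 → 8.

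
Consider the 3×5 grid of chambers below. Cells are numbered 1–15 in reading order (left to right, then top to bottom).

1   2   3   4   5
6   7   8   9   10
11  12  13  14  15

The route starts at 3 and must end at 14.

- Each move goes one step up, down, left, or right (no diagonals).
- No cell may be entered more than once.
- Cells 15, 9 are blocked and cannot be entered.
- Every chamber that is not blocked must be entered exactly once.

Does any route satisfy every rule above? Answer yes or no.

Cell 10 has only one open neighbour but is neither the start nor the goal, so a Hamiltonian route would have to both enter and leave it through the same neighbour — impossible without revisiting.

no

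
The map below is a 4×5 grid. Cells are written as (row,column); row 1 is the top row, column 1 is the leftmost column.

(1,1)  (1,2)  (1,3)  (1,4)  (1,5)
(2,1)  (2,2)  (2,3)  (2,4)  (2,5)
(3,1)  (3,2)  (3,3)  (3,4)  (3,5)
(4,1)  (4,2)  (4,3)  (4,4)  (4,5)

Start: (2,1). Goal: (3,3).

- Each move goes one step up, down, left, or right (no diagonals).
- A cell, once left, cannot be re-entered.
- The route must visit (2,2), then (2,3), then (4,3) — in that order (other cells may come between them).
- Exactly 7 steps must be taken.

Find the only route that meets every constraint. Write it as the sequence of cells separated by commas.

(2,1), (2,2), (2,3), (2,4), (3,4), (4,4), (4,3), (3,3)

The waypoints must appear in the order (2,2), (2,3), (4,3), with no cell reused.
Route from (2,1): 3× right (reaching (2,4)), 2× down (reaching (4,4)), left to (4,3), up to (3,3) — 7 moves in all.
Check: order respected ((2,2) at step 1, (2,3) at step 2, (4,3) at step 6); 7 moves as required.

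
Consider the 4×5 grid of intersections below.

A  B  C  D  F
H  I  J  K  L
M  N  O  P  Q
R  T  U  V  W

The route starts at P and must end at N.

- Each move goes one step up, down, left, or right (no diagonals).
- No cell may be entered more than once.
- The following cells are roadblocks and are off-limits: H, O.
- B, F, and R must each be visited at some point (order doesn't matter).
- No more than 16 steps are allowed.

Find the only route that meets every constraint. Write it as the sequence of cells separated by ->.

P -> K -> J -> I -> B -> C -> D -> F -> L -> Q -> W -> V -> U -> T -> R -> M -> N

Any route must reach B, F, and R and still end at N within 16 moves, so the order of the required stops is forced.
Route from P: up 1 to K, left 2 to I, up 1 to B, right 3 to F, down 3 to W, left 4 to R, up 1 to M, right 1 to N — 16 moves in all.
Check: all required cells visited; 16 ≤ 16 moves.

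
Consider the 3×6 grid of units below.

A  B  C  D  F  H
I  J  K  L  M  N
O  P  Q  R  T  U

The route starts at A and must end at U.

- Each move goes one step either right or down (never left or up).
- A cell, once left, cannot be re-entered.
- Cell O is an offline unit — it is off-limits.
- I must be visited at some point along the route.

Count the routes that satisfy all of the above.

5

A right/down-only route from A to U makes exactly 2 down-moves and 5 right-moves in some order.
With no other constraints that would be C(7,2) = 21 routes.
Split at I and multiply the segment counts (each segment already excludes blocked cells): A→I: 1; I→U: 5; product = 5.
That gives 5 routes.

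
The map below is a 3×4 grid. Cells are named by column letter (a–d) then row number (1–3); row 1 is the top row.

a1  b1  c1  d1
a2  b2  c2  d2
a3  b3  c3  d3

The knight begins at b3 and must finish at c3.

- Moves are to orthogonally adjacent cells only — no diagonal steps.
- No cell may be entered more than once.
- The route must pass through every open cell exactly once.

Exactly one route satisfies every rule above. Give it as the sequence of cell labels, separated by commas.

Need to visit all 12 open cells exactly once, starting at b3 and ending at c3.
Cell a3 has only two open neighbours (a2 and b3), so the path must pass straight through it: one of those is the cell it's entered from and the other is where it exits.
Route from b3: left 1 to a3, up 2 to a1, right 1 to b1, down 1 to b2, right 1 to c2, up 1 to c1, right 1 to d1, down 2 to d3, left 1 to c3 — 11 moves in all.
Check: all 12 open cells covered.

b3, a3, a2, a1, b1, b2, c2, c1, d1, d2, d3, c3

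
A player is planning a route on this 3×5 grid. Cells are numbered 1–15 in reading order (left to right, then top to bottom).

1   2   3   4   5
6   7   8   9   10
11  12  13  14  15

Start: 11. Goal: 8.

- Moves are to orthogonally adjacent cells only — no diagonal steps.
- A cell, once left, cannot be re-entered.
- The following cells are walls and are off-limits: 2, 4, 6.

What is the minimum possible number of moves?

3

The Manhattan distance from 11 to 8 is |3−2| + |1−3| = 3, so at least 3 moves are needed.
A route of 3 moves achieves this: 11 → 12 → 7 → 8.
Since 3 matches the lower bound, it is optimal.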